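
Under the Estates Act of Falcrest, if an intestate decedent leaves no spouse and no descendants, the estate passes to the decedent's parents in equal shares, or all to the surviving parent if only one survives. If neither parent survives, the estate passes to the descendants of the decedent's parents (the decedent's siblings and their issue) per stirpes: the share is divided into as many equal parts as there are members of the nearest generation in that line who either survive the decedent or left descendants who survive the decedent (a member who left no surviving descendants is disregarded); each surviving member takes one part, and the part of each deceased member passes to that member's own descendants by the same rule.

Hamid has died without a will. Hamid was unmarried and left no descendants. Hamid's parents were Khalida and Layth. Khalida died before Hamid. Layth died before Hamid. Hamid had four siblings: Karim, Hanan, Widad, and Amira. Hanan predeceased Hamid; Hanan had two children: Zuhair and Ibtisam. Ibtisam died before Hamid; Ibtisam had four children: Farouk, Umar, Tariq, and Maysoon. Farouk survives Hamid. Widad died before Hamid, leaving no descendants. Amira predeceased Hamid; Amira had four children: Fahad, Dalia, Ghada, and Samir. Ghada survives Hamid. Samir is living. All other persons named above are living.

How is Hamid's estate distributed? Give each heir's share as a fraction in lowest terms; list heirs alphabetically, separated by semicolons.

Neither parent survives and there are no descendants, so the estate passes to Hamid's siblings and their issue per stirpes.
Widad left no surviving issue, so that branch lapses and is disregarded.
The estate is divided into 3 equal shares of 1/3 among Karim, Hanan, Amira.
Karim is living and takes 1/3.
Hanan predeceased; the 1/3 allotted to Hanan's branch passes to Hanan's issue by representation.
The 1/3 is divided into 2 equal shares of 1/6 among Zuhair, Ibtisam.
Zuhair is living and takes 1/6.
Ibtisam predeceased; the 1/6 allotted to Ibtisam's branch passes to Ibtisam's issue by representation.
The 1/6 is divided into 4 equal shares of 1/24 among Farouk, Umar, Tariq, Maysoon.
Farouk is living and takes 1/24.
Umar is living and takes 1/24.
Tariq is living and takes 1/24.
Maysoon is living and takes 1/24.
Amira predeceased; the 1/3 allotted to Amira's branch passes to Amira's issue by representation.
The 1/3 is divided into 4 equal shares of 1/12 among Fahad, Dalia, Ghada, Samir.
Fahad is living and takes 1/12.
Dalia is living and takes 1/12.
Ghada is living and takes 1/12.
Samir is living and takes 1/12.

Dalia 1/12; Fahad 1/12; Farouk 1/24; Ghada 1/12; Karim 1/3; Maysoon 1/24; Samir 1/12; Tariq 1/24; Umar 1/24; Zuhair 1/6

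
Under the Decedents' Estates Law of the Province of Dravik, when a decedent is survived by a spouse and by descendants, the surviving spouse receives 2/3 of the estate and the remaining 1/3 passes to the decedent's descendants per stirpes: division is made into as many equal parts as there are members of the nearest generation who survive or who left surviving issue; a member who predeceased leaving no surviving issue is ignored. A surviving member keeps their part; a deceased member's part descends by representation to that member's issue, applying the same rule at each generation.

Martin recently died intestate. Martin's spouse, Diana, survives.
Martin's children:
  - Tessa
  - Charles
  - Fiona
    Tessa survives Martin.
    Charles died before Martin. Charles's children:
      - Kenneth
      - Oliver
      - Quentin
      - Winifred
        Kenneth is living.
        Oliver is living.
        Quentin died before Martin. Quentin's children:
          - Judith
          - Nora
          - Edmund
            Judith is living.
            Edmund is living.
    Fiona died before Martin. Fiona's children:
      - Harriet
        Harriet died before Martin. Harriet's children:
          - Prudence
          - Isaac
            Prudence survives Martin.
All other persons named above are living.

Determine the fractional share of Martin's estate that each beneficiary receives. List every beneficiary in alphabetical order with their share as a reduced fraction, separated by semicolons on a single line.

Diana 2/3; Edmund 1/108; Isaac 1/18; Judith 1/108; Kenneth 1/36; Nora 1/108; Oliver 1/36; Prudence 1/18; Tessa 1/9; Winifred 1/36

Diana, as surviving spouse, takes 2/3.
The remaining 1/3 passes to Martin's descendants per stirpes.
The 1/3 is divided into 3 equal shares of 1/9 among Tessa, Charles, Fiona.
Tessa is living and takes 1/9.
Charles predeceased; the 1/9 allotted to Charles's branch passes to Charles's issue by representation.
The 1/9 is divided into 4 equal shares of 1/36 among Kenneth, Oliver, Quentin, Winifred.
Kenneth is living and takes 1/36.
Oliver is living and takes 1/36.
Quentin predeceased; the 1/36 allotted to Quentin's branch passes to Quentin's issue by representation.
The 1/36 is divided into 3 equal shares of 1/108 among Judith, Nora, Edmund.
Judith is living and takes 1/108.
Nora is living and takes 1/108.
Edmund is living and takes 1/108.
Winifred is living and takes 1/36.
Fiona predeceased; the 1/9 allotted to Fiona's branch passes to Fiona's issue by representation.
Harriet's line is the sole branch at this level, so the full 1/9 passes to Harriet's issue by representation.
The 1/9 is divided into 2 equal shares of 1/18 among Prudence, Isaac.
Prudence is living and takes 1/18.
Isaac is living and takes 1/18.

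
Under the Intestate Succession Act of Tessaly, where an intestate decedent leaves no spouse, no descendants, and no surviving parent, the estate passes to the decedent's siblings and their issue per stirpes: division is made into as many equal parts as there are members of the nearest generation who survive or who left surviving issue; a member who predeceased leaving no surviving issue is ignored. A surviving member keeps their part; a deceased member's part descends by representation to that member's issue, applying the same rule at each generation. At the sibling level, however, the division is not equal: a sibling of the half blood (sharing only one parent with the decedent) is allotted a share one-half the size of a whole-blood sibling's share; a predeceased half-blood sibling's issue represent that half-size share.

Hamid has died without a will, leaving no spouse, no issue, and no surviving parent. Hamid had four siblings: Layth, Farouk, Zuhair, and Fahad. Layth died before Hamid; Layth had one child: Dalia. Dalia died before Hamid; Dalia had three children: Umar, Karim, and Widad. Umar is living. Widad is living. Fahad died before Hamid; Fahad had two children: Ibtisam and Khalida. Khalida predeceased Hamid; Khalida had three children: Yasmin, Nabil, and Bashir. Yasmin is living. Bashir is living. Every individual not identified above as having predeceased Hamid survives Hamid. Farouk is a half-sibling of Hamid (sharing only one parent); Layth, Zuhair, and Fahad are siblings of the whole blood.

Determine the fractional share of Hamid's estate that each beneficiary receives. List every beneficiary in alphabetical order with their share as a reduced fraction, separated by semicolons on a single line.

Bashir 1/21; Farouk 1/7; Ibtisam 1/7; Karim 2/21; Nabil 1/21; Umar 2/21; Widad 2/21; Yasmin 1/21; Zuhair 2/7

No spouse, descendants, or parent survives, so the estate passes to Hamid's siblings per stirpes.
Half-blood siblings count for one-half the weight of whole-blood siblings at the initial division.
Dividing 1 in proportion to weights (total weight 7/2): Layth (weight 1) → 2/7; Farouk (weight 1/2) → 1/7; Zuhair (weight 1) → 2/7; Fahad (weight 1) → 2/7.
Layth predeceased; the 2/7 allotted to Layth's branch passes to Layth's issue by representation.
Dalia's line is the sole branch at this level, so the full 2/7 passes to Dalia's issue by representation.
The 2/7 is divided into 3 equal shares of 2/21 among Umar, Karim, Widad.
Umar is living and takes 2/21.
Karim is living and takes 2/21.
Widad is living and takes 2/21.
Farouk is living and takes 1/7.
Zuhair is living and takes 2/7.
Fahad predeceased; the 2/7 allotted to Fahad's branch passes to Fahad's issue by representation.
The 2/7 is divided into 2 equal shares of 1/7 among Ibtisam, Khalida.
Ibtisam is living and takes 1/7.
Khalida predeceased; the 1/7 allotted to Khalida's branch passes to Khalida's issue by representation.
The 1/7 is divided into 3 equal shares of 1/21 among Yasmin, Nabil, Bashir.
Yasmin is living and takes 1/21.
Nabil is living and takes 1/21.
Bashir is living and takes 1/21.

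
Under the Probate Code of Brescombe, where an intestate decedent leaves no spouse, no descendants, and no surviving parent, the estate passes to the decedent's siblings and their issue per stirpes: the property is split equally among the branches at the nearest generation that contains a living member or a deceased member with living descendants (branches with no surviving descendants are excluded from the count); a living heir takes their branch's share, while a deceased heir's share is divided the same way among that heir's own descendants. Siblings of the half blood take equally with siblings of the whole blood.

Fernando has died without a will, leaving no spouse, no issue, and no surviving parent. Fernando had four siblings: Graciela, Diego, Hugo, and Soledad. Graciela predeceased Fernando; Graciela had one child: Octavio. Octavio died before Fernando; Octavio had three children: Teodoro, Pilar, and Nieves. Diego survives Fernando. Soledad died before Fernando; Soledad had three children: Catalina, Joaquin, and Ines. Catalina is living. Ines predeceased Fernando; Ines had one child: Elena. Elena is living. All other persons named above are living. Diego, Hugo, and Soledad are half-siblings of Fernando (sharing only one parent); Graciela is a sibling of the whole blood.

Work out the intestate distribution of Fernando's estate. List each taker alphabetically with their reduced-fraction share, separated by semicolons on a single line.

Catalina 1/12; Diego 1/4; Elena 1/12; Hugo 1/4; Joaquin 1/12; Nieves 1/12; Pilar 1/12; Teodoro 1/12

No spouse, descendants, or parent survives, so the estate passes to Fernando's siblings per stirpes.
Half-blood and whole-blood siblings take equally under the stated rule.
The estate is divided into 4 equal shares of 1/4 among Graciela, Diego, Hugo, Soledad.
Graciela predeceased; the 1/4 allotted to Graciela's branch passes to Graciela's issue by representation.
Octavio's line is the sole branch at this level, so the full 1/4 passes to Octavio's issue by representation.
The 1/4 is divided into 3 equal shares of 1/12 among Teodoro, Pilar, Nieves.
Teodoro is living and takes 1/12.
Pilar is living and takes 1/12.
Nieves is living and takes 1/12.
Diego is living and takes 1/4.
Hugo is living and takes 1/4.
Soledad predeceased; the 1/4 allotted to Soledad's branch passes to Soledad's issue by representation.
The 1/4 is divided into 3 equal shares of 1/12 among Catalina, Joaquin, Ines.
Catalina is living and takes 1/12.
Joaquin is living and takes 1/12.
Ines predeceased; the 1/12 allotted to Ines's branch passes to Ines's issue by representation.
Elena is the sole taker at this level and receives the full 1/12.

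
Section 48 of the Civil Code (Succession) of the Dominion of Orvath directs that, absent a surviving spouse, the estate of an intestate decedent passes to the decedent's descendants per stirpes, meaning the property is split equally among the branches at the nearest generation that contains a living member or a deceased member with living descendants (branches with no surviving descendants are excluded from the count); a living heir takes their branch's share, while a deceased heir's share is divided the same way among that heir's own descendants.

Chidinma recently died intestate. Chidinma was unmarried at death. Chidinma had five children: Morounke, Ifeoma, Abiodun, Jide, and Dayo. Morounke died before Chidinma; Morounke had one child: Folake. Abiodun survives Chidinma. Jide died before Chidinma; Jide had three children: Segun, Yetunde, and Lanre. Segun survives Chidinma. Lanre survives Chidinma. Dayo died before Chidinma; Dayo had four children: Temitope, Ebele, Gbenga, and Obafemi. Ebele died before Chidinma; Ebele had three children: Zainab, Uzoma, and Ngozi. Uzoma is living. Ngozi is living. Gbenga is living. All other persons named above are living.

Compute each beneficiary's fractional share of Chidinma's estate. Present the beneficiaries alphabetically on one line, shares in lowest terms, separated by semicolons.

There is no surviving spouse, so the entire estate passes to Chidinma's descendants per stirpes.
The estate is divided into 5 equal shares of 1/5 among Morounke, Ifeoma, Abiodun, Jide, Dayo.
Morounke predeceased; the 1/5 allotted to Morounke's branch passes to Morounke's issue by representation.
Folake is the sole taker at this level and receives the full 1/5.
Ifeoma is living and takes 1/5.
Abiodun is living and takes 1/5.
Jide predeceased; the 1/5 allotted to Jide's branch passes to Jide's issue by representation.
The 1/5 is divided into 3 equal shares of 1/15 among Segun, Yetunde, Lanre.
Segun is living and takes 1/15.
Yetunde is living and takes 1/15.
Lanre is living and takes 1/15.
Dayo predeceased; the 1/5 allotted to Dayo's branch passes to Dayo's issue by representation.
The 1/5 is divided into 4 equal shares of 1/20 among Temitope, Ebele, Gbenga, Obafemi.
Temitope is living and takes 1/20.
Ebele predeceased; the 1/20 allotted to Ebele's branch passes to Ebele's issue by representation.
The 1/20 is divided into 3 equal shares of 1/60 among Zainab, Uzoma, Ngozi.
Zainab is living and takes 1/60.
Uzoma is living and takes 1/60.
Ngozi is living and takes 1/60.
Gbenga is living and takes 1/20.
Obafemi is living and takes 1/20.

Abiodun 1/5; Folake 1/5; Gbenga 1/20; Ifeoma 1/5; Lanre 1/15; Ngozi 1/60; Obafemi 1/20; Segun 1/15; Temitope 1/20; Uzoma 1/60; Yetunde 1/15; Zainab 1/60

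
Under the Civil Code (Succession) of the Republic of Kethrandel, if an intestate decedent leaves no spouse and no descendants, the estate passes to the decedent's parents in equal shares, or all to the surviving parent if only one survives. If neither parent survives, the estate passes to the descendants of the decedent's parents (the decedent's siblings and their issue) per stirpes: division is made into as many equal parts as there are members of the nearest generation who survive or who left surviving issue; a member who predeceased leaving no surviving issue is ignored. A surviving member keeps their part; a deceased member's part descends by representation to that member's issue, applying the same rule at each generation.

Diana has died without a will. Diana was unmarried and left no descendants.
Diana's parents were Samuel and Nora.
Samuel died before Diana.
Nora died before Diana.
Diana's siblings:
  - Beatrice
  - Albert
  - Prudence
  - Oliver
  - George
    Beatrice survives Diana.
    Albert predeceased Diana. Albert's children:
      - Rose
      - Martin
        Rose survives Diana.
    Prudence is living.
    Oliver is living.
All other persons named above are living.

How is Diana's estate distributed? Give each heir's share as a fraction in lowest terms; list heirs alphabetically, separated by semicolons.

Neither parent survives and there are no descendants, so the estate passes to Diana's siblings and their issue per stirpes.
The estate is divided into 5 equal shares of 1/5 among Beatrice, Albert, Prudence, Oliver, George.
Beatrice is living and takes 1/5.
Albert predeceased; the 1/5 allotted to Albert's branch passes to Albert's issue by representation.
The 1/5 is divided into 2 equal shares of 1/10 among Rose, Martin.
Rose is living and takes 1/10.
Martin is living and takes 1/10.
Prudence is living and takes 1/5.
Oliver is living and takes 1/5.
George is living and takes 1/5.

Beatrice 1/5; George 1/5; Martin 1/10; Oliver 1/5; Prudence 1/5; Rose 1/10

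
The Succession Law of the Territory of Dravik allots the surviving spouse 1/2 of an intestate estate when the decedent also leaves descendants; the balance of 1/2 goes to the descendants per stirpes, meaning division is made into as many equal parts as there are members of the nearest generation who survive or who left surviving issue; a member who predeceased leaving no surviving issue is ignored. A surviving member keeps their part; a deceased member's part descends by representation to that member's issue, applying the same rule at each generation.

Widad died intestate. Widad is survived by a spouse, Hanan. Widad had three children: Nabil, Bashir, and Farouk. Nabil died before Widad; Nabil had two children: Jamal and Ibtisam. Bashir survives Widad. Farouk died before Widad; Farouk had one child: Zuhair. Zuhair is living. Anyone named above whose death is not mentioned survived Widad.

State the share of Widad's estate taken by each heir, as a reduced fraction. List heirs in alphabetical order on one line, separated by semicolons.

Bashir 1/6; Hanan 1/2; Ibtisam 1/12; Jamal 1/12; Zuhair 1/6

Hanan, as surviving spouse, takes 1/2.
The remaining 1/2 passes to Widad's descendants per stirpes.
The 1/2 is divided into 3 equal shares of 1/6 among Nabil, Bashir, Farouk.
Nabil predeceased; the 1/6 allotted to Nabil's branch passes to Nabil's issue by representation.
The 1/6 is divided into 2 equal shares of 1/12 among Jamal, Ibtisam.
Jamal is living and takes 1/12.
Ibtisam is living and takes 1/12.
Bashir is living and takes 1/6.
Farouk predeceased; the 1/6 allotted to Farouk's branch passes to Farouk's issue by representation.
Zuhair is the sole taker at this level and receives the full 1/6.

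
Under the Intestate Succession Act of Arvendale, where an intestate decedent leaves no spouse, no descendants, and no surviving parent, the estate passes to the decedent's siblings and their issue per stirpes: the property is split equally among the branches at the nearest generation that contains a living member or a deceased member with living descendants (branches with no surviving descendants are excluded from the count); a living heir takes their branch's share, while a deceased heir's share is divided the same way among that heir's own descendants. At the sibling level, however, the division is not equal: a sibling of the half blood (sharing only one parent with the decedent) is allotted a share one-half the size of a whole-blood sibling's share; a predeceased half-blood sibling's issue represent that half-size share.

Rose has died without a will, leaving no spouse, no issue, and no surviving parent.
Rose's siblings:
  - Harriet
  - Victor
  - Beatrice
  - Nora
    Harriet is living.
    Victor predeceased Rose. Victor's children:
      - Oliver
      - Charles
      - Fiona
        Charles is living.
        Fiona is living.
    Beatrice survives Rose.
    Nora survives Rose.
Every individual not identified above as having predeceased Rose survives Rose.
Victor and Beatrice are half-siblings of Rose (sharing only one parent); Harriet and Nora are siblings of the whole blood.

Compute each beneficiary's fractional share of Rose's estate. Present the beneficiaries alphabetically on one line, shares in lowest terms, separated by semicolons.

Beatrice 1/6; Charles 1/18; Fiona 1/18; Harriet 1/3; Nora 1/3; Oliver 1/18

No spouse, descendants, or parent survives, so the estate passes to Rose's siblings per stirpes.
Half-blood siblings count for one-half the weight of whole-blood siblings at the initial division.
Dividing 1 in proportion to weights (total weight 3): Harriet (weight 1) → 1/3; Victor (weight 1/2) → 1/6; Beatrice (weight 1/2) → 1/6; Nora (weight 1) → 1/3.
Harriet is living and takes 1/3.
Victor predeceased; the 1/6 allotted to Victor's branch passes to Victor's issue by representation.
The 1/6 is divided into 3 equal shares of 1/18 among Oliver, Charles, Fiona.
Oliver is living and takes 1/18.
Charles is living and takes 1/18.
Fiona is living and takes 1/18.
Beatrice is living and takes 1/6.
Nora is living and takes 1/3.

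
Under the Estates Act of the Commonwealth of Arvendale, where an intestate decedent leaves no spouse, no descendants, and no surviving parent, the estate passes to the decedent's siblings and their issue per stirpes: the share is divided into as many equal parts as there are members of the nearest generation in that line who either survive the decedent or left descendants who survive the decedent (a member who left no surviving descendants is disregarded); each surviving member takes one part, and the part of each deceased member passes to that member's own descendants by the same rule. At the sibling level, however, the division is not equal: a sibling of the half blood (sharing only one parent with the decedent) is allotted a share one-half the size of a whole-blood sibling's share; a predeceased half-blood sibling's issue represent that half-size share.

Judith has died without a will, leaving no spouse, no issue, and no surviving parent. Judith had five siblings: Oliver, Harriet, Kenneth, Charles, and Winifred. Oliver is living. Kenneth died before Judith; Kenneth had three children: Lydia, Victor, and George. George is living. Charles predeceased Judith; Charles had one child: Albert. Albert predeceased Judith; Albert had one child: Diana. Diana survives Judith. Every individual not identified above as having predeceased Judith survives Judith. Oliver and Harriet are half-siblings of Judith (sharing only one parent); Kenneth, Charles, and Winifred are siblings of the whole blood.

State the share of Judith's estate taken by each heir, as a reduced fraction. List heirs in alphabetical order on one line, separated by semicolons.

No spouse, descendants, or parent survives, so the estate passes to Judith's siblings per stirpes.
Half-blood siblings count for one-half the weight of whole-blood siblings at the initial division.
Dividing 1 in proportion to weights (total weight 4): Oliver (weight 1/2) → 1/8; Harriet (weight 1/2) → 1/8; Kenneth (weight 1) → 1/4; Charles (weight 1) → 1/4; Winifred (weight 1) → 1/4.
Oliver is living and takes 1/8.
Harriet is living and takes 1/8.
Kenneth predeceased; the 1/4 allotted to Kenneth's branch passes to Kenneth's issue by representation.
The 1/4 is divided into 3 equal shares of 1/12 among Lydia, Victor, George.
Lydia is living and takes 1/12.
Victor is living and takes 1/12.
George is living and takes 1/12.
Charles predeceased; the 1/4 allotted to Charles's branch passes to Charles's issue by representation.
Albert's line is the sole branch at this level, so the full 1/4 passes to Albert's issue by representation.
Diana is the sole taker at this level and receives the full 1/4.
Winifred is living and takes 1/4.

Diana 1/4; George 1/12; Harriet 1/8; Lydia 1/12; Oliver 1/8; Victor 1/12; Winifred 1/4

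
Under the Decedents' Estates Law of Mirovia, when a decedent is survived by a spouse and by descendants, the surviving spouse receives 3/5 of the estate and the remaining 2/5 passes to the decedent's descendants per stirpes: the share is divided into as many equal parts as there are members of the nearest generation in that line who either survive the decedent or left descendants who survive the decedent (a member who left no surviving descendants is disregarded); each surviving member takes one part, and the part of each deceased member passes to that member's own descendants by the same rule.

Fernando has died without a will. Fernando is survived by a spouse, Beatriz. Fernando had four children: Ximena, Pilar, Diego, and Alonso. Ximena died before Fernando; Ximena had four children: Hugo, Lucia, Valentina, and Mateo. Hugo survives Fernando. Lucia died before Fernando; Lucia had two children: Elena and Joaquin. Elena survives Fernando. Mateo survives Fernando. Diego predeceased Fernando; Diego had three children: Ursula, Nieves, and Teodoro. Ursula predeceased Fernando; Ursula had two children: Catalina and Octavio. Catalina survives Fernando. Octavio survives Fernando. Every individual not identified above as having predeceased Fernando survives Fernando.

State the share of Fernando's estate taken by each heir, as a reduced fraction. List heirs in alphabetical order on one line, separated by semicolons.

Beatriz, as surviving spouse, takes 3/5.
The remaining 2/5 passes to Fernando's descendants per stirpes.
The 2/5 is divided into 4 equal shares of 1/10 among Ximena, Pilar, Diego, Alonso.
Ximena predeceased; the 1/10 allotted to Ximena's branch passes to Ximena's issue by representation.
The 1/10 is divided into 4 equal shares of 1/40 among Hugo, Lucia, Valentina, Mateo.
Hugo is living and takes 1/40.
Lucia predeceased; the 1/40 allotted to Lucia's branch passes to Lucia's issue by representation.
The 1/40 is divided into 2 equal shares of 1/80 among Elena, Joaquin.
Elena is living and takes 1/80.
Joaquin is living and takes 1/80.
Valentina is living and takes 1/40.
Mateo is living and takes 1/40.
Pilar is living and takes 1/10.
Diego predeceased; the 1/10 allotted to Diego's branch passes to Diego's issue by representation.
The 1/10 is divided into 3 equal shares of 1/30 among Ursula, Nieves, Teodoro.
Ursula predeceased; the 1/30 allotted to Ursula's branch passes to Ursula's issue by representation.
The 1/30 is divided into 2 equal shares of 1/60 among Catalina, Octavio.
Catalina is living and takes 1/60.
Octavio is living and takes 1/60.
Nieves is living and takes 1/30.
Teodoro is living and takes 1/30.
Alonso is living and takes 1/10.

Alonso 1/10; Beatriz 3/5; Catalina 1/60; Elena 1/80; Hugo 1/40; Joaquin 1/80; Mateo 1/40; Nieves 1/30; Octavio 1/60; Pilar 1/10; Teodoro 1/30; Valentina 1/40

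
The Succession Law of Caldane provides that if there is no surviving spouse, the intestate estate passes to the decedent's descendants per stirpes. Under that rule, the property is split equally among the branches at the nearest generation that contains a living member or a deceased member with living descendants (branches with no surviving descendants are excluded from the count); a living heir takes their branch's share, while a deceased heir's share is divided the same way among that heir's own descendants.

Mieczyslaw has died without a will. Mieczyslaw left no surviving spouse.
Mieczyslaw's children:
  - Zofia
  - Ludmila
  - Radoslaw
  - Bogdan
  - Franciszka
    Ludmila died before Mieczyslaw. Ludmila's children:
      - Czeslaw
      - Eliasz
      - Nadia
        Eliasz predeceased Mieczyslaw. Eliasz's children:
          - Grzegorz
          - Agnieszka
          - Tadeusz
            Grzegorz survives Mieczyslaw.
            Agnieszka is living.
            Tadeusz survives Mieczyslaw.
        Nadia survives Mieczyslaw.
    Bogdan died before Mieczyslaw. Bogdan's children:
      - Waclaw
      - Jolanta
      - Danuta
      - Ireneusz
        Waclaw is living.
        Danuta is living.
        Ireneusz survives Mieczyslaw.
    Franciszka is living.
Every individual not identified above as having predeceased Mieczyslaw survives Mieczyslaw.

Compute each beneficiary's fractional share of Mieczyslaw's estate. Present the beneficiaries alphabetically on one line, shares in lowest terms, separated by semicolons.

There is no surviving spouse, so the entire estate passes to Mieczyslaw's descendants per stirpes.
The estate is divided into 5 equal shares of 1/5 among Zofia, Ludmila, Radoslaw, Bogdan, Franciszka.
Zofia is living and takes 1/5.
Ludmila predeceased; the 1/5 allotted to Ludmila's branch passes to Ludmila's issue by representation.
The 1/5 is divided into 3 equal shares of 1/15 among Czeslaw, Eliasz, Nadia.
Czeslaw is living and takes 1/15.
Eliasz predeceased; the 1/15 allotted to Eliasz's branch passes to Eliasz's issue by representation.
The 1/15 is divided into 3 equal shares of 1/45 among Grzegorz, Agnieszka, Tadeusz.
Grzegorz is living and takes 1/45.
Agnieszka is living and takes 1/45.
Tadeusz is living and takes 1/45.
Nadia is living and takes 1/15.
Radoslaw is living and takes 1/5.
Bogdan predeceased; the 1/5 allotted to Bogdan's branch passes to Bogdan's issue by representation.
The 1/5 is divided into 4 equal shares of 1/20 among Waclaw, Jolanta, Danuta, Ireneusz.
Waclaw is living and takes 1/20.
Jolanta is living and takes 1/20.
Danuta is living and takes 1/20.
Ireneusz is living and takes 1/20.
Franciszka is living and takes 1/5.

Agnieszka 1/45; Czeslaw 1/15; Danuta 1/20; Franciszka 1/5; Grzegorz 1/45; Ireneusz 1/20; Jolanta 1/20; Nadia 1/15; Radoslaw 1/5; Tadeusz 1/45; Waclaw 1/20; Zofia 1/5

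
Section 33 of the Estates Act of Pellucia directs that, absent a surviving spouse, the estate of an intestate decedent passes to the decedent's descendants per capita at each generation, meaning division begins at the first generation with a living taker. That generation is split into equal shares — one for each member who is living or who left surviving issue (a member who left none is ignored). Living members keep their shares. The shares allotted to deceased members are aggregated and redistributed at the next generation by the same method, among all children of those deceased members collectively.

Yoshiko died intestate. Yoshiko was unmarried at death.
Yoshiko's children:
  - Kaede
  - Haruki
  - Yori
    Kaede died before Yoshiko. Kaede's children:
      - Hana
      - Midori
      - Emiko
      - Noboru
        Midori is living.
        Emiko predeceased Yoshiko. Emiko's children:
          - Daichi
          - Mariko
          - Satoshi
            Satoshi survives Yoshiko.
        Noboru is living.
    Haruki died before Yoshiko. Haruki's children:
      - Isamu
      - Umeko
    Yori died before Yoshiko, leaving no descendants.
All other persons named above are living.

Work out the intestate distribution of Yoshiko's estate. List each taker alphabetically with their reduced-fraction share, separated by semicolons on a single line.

There is no surviving spouse, so the entire estate passes to Yoshiko's descendants per capita at each generation.
No one at generation 1 (Kaede, Haruki) is living; moving to the next generation.
At generation 2 (Hana, Midori, Emiko, Noboru, Isamu, Umeko) there are 6 shares of (1)/6 = 1/6 each.
Living: Hana, Midori, Noboru, Isamu, and Umeko — each takes 1/6.
Deceased: Emiko. That 1/6 share is carried to generation 3.
At generation 3 (Daichi, Mariko, Satoshi) there are 3 shares of (1/6)/3 = 1/18 each.
Living: Daichi, Mariko, and Satoshi — each takes 1/18.

Daichi 1/18; Hana 1/6; Isamu 1/6; Mariko 1/18; Midori 1/6; Noboru 1/6; Satoshi 1/18; Umeko 1/6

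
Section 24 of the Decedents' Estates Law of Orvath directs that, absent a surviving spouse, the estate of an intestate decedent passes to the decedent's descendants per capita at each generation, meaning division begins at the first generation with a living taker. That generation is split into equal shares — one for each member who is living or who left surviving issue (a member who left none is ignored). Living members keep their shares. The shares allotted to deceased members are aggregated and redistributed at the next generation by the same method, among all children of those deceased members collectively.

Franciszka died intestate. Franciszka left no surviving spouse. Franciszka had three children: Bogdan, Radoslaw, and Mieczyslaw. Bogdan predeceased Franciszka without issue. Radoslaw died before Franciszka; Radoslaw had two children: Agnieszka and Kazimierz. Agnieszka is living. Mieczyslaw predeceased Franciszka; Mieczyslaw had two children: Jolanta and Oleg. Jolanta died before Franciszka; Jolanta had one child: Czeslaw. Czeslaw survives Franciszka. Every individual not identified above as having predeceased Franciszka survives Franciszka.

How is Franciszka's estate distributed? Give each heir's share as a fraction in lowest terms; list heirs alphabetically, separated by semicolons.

Agnieszka 1/4; Czeslaw 1/4; Kazimierz 1/4; Oleg 1/4

There is no surviving spouse, so the entire estate passes to Franciszka's descendants per capita at each generation.
No one at generation 1 (Radoslaw, Mieczyslaw) is living; moving to the next generation.
At generation 2 (Agnieszka, Kazimierz, Jolanta, Oleg) there are 4 shares of (1)/4 = 1/4 each.
Living: Agnieszka, Kazimierz, and Oleg — each takes 1/4.
Deceased: Jolanta. That 1/4 share is carried to generation 3.
At generation 3 (Czeslaw) there are 1 shares of (1/4)/1 = 1/4 each.
Living: Czeslaw — each takes 1/4.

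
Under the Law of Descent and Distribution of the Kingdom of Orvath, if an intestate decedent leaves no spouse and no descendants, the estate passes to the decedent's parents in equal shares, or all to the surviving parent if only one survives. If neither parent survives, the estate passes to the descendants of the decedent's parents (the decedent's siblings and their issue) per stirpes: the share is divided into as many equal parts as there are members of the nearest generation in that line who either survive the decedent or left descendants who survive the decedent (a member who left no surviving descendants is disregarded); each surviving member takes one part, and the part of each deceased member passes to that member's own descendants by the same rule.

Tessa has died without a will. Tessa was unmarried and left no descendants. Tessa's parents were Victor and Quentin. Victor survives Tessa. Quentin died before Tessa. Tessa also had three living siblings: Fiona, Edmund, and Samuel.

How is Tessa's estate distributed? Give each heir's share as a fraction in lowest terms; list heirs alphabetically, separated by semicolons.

Only one parent, Victor, survives, so Victor takes the entire estate. The siblings take nothing because a surviving parent has priority.

Victor 1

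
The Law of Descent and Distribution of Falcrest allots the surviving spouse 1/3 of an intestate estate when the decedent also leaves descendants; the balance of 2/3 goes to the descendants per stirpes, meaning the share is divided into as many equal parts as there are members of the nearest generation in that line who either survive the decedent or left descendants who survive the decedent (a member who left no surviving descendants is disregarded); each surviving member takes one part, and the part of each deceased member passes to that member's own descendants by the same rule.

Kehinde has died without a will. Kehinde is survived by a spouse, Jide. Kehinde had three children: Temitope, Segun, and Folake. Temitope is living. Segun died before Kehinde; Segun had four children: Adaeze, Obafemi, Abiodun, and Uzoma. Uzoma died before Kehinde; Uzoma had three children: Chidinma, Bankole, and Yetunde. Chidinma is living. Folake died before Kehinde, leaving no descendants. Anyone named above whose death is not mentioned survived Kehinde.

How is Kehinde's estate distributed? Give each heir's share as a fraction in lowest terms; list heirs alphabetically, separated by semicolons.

Jide, as surviving spouse, takes 1/3.
The remaining 2/3 passes to Kehinde's descendants per stirpes.
Folake left no surviving issue, so that branch lapses and is disregarded.
The 2/3 is divided into 2 equal shares of 1/3 among Temitope, Segun.
Temitope is living and takes 1/3.
Segun predeceased; the 1/3 allotted to Segun's branch passes to Segun's issue by representation.
The 1/3 is divided into 4 equal shares of 1/12 among Adaeze, Obafemi, Abiodun, Uzoma.
Adaeze is living and takes 1/12.
Obafemi is living and takes 1/12.
Abiodun is living and takes 1/12.
Uzoma predeceased; the 1/12 allotted to Uzoma's branch passes to Uzoma's issue by representation.
The 1/12 is divided into 3 equal shares of 1/36 among Chidinma, Bankole, Yetunde.
Chidinma is living and takes 1/36.
Bankole is living and takes 1/36.
Yetunde is living and takes 1/36.

Abiodun 1/12; Adaeze 1/12; Bankole 1/36; Chidinma 1/36; Jide 1/3; Obafemi 1/12; Temitope 1/3; Yetunde 1/36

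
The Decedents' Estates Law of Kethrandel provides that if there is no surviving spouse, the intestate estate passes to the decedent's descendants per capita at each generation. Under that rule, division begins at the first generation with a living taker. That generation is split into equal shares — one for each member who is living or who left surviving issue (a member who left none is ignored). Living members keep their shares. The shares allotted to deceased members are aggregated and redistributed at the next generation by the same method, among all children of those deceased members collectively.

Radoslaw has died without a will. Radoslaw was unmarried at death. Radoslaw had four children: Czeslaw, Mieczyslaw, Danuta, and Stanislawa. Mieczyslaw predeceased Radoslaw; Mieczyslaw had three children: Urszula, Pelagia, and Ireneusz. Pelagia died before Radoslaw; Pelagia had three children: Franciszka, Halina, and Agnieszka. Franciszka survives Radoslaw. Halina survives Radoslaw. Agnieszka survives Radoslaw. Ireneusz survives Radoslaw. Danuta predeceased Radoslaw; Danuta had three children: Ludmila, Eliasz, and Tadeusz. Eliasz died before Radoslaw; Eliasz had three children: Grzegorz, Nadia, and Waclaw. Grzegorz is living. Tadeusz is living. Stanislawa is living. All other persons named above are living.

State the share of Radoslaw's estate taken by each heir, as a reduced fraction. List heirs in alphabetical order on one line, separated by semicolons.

There is no surviving spouse, so the entire estate passes to Radoslaw's descendants per capita at each generation.
At generation 1 (Czeslaw, Mieczyslaw, Danuta, Stanislawa) there are 4 shares of (1)/4 = 1/4 each.
Living: Czeslaw and Stanislawa — each takes 1/4.
Deceased: Mieczyslaw and Danuta. Their combined 1/2 is pooled and carried to generation 2.
At generation 2 (Urszula, Pelagia, Ireneusz, Ludmila, Eliasz, Tadeusz) there are 6 shares of (1/2)/6 = 1/12 each.
Living: Urszula, Ireneusz, Ludmila, and Tadeusz — each takes 1/12.
Deceased: Pelagia and Eliasz. Their combined 1/6 is pooled and carried to generation 3.
At generation 3 (Franciszka, Halina, Agnieszka, Grzegorz, Nadia, Waclaw) there are 6 shares of (1/6)/6 = 1/36 each.
Living: Franciszka, Halina, Agnieszka, Grzegorz, Nadia, and Waclaw — each takes 1/36.

Agnieszka 1/36; Czeslaw 1/4; Franciszka 1/36; Grzegorz 1/36; Halina 1/36; Ireneusz 1/12; Ludmila 1/12; Nadia 1/36; Stanislawa 1/4; Tadeusz 1/12; Urszula 1/12; Waclaw 1/36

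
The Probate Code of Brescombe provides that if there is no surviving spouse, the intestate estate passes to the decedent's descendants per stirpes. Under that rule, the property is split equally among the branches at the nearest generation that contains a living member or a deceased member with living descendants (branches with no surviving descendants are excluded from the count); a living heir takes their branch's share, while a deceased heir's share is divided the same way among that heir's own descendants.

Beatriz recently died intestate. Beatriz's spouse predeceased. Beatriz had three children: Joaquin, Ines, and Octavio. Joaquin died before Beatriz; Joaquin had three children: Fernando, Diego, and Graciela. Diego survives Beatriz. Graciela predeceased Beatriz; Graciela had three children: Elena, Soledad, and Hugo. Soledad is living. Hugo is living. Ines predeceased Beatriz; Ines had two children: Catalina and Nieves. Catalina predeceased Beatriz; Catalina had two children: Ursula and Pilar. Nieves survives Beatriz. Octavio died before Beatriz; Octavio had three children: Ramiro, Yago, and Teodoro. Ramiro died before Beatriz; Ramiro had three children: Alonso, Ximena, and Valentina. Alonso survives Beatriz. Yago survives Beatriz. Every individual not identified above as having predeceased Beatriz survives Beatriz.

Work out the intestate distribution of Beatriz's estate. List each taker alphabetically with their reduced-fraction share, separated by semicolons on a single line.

There is no surviving spouse, so the entire estate passes to Beatriz's descendants per stirpes.
The estate is divided into 3 equal shares of 1/3 among Joaquin, Ines, Octavio.
Joaquin predeceased; the 1/3 allotted to Joaquin's branch passes to Joaquin's issue by representation.
The 1/3 is divided into 3 equal shares of 1/9 among Fernando, Diego, Graciela.
Fernando is living and takes 1/9.
Diego is living and takes 1/9.
Graciela predeceased; the 1/9 allotted to Graciela's branch passes to Graciela's issue by representation.
The 1/9 is divided into 3 equal shares of 1/27 among Elena, Soledad, Hugo.
Elena is living and takes 1/27.
Soledad is living and takes 1/27.
Hugo is living and takes 1/27.
Ines predeceased; the 1/3 allotted to Ines's branch passes to Ines's issue by representation.
The 1/3 is divided into 2 equal shares of 1/6 among Catalina, Nieves.
Catalina predeceased; the 1/6 allotted to Catalina's branch passes to Catalina's issue by representation.
The 1/6 is divided into 2 equal shares of 1/12 among Ursula, Pilar.
Ursula is living and takes 1/12.
Pilar is living and takes 1/12.
Nieves is living and takes 1/6.
Octavio predeceased; the 1/3 allotted to Octavio's branch passes to Octavio's issue by representation.
The 1/3 is divided into 3 equal shares of 1/9 among Ramiro, Yago, Teodoro.
Ramiro predeceased; the 1/9 allotted to Ramiro's branch passes to Ramiro's issue by representation.
The 1/9 is divided into 3 equal shares of 1/27 among Alonso, Ximena, Valentina.
Alonso is living and takes 1/27.
Ximena is living and takes 1/27.
Valentina is living and takes 1/27.
Yago is living and takes 1/9.
Teodoro is living and takes 1/9.

Alonso 1/27; Diego 1/9; Elena 1/27; Fernando 1/9; Hugo 1/27; Nieves 1/6; Pilar 1/12; Soledad 1/27; Teodoro 1/9; Ursula 1/12; Valentina 1/27; Ximena 1/27; Yago 1/9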